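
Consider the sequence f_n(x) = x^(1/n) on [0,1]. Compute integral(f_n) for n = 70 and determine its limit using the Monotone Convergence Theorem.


At n = 70: f_70(x) = x^(1/70).
Step 1: integral(x^(1/70), 0, 1) = [x^(1/70+1) / (1/70+1)] from 0 to 1
     = 1 / (1/70 + 1) = 1 / ((70+1)/70) = 70/(70+1)
     = 70/71 = 0.985915
Step 2: As n -> infinity, f_n(x) = x^(1/n) -> 1 for x in (0,1], and f_n is increasing in n.
By MCT, lim_n integral(f_n) = integral(lim_n f_n) = integral(1, 0, 1) = 1.
Step 3: Verify convergence: 70/71 = 0.985915 -> 1


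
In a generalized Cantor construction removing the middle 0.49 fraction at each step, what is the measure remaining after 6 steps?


Step 1: At each step, fraction remaining = 1 - 0.49 = 0.51
Step 2: After 6 steps, measure = (0.51)^6
Step 3: Computing the power step by step:
  After step 1: 0.51
  After step 2: 0.2601
  After step 3: 0.132651
  After step 4: 0.067652
  After step 5: 0.034503
  ...
Result = 0.017596


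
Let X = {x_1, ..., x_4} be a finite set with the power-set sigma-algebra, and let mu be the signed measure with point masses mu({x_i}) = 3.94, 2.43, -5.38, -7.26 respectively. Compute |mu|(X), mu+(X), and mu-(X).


Step 1: Every measurable set is a union of atoms (the cells / points), so a Hahn decomposition is
  obtained by grouping atoms by sign: P = union of atoms with mu > 0, N = union of the remaining atoms.
  Atoms in P (indices): 1, 2;  atoms in N (indices): 3, 4
  Positive values: 3.94, 2.43
  Negative values: -5.38, -7.26
Step 2: mu+(X) = mu(P) = sum of positive atom values = 6.37
Step 3: mu-(X) = -mu(N) = sum of |negative atom values| = 12.64
Step 4: |mu|(X) = mu+(X) + mu-(X) = 6.37 + 12.64 = 19.01


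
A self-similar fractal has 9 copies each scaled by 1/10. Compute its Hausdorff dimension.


For a self-similar set with N copies scaled by 1/r:
dim_H = log(N)/log(r) = log(9)/log(10)
= 2.197225/2.302585
= 0.954243


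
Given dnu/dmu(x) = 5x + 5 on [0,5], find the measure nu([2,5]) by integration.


nu(A) = integral_A (dnu/dmu) dmu = integral_2^5 (5x + 5) dx
Step 1: Antiderivative F(x) = (5/2)x^2 + 5x
Step 2: F(5) = (5/2)*5^2 + 5*5 = 62.5 + 25 = 87.5
Step 3: F(2) = (5/2)*2^2 + 5*2 = 10 + 10 = 20
Step 4: nu([2,5]) = F(5) - F(2) = 87.5 - 20 = 67.5


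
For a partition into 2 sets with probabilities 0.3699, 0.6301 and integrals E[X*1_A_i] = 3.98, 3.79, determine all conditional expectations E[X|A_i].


For each cell A_i: E[X|A_i] = E[X*1_A_i] / P(A_i)
Step 1: E[X|A_1] = 3.98 / 0.3699 = 10.759665
Step 2: E[X|A_2] = 3.79 / 0.6301 = 6.014918
Verification: E[X] = sum E[X*1_A_i] = 3.98 + 3.79 = 7.77


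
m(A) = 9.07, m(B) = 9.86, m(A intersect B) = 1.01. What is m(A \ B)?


m(A \ B) = m(A) - m(A n B)
= 9.07 - 1.01
= 8.06


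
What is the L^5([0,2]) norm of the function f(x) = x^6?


Step 1: ||f||_5 = (integral_0^2 |x^6|^5 dx)^(1/5)
     = (integral_0^2 x^30 dx)^(1/5)
Step 2: integral_0^2 x^30 dx = [x^31/(31)] from 0 to 2 = 2^31/31
     = 2147483648/31 = 6.927367e+07
Step 3: ||f||_5 = (6.927367e+07)^(1/5) = 36.992496


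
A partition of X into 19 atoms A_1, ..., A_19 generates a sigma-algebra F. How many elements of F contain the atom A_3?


Each element of F is a union of some subset S of the 19 atoms.
The element contains A_3 iff A_3 is in S.
So we count subsets S of {A_1,...,A_19} with A_3 in S: choose freely among the other 18 atoms.
Count = 2^(19-1) = 2^18 = 262144.


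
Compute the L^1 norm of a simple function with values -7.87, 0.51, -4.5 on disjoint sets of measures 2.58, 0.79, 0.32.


Step 1: Compute |f_i|^1 for each value:
  |-7.87|^1 = 7.87
  |0.51|^1 = 0.51
  |-4.5|^1 = 4.5
Step 2: Multiply by measures and sum:
  7.87 * 2.58 = 20.3046
  0.51 * 0.79 = 0.4029
  4.5 * 0.32 = 1.44
Sum = 20.3046 + 0.4029 + 1.44 = 22.1475
Step 3: Take the p-th root:
||f||_1 = (22.1475)^(1/1) = 22.1475


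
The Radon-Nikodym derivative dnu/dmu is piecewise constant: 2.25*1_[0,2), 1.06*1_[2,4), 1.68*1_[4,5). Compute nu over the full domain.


Integrate each piece of the Radon-Nikodym derivative:
Step 1: integral_0^2 2.25 dx = 2.25*(2-0) = 2.25*2 = 4.5
Step 2: integral_2^4 1.06 dx = 1.06*(4-2) = 1.06*2 = 2.12
Step 3: integral_4^5 1.68 dx = 1.68*(5-4) = 1.68*1 = 1.68
Total: 4.5 + 2.12 + 1.68 = 8.3


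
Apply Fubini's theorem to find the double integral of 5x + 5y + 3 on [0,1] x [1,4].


By Fubini, integrate in x first, then y.
Step 1: Fix y, integrate over x in [0,1]:
  integral(5x + 5y + 3, x=0..1)
  = 5*(1^2 - 0^2)/2 + (5y + 3)*(1 - 0)
  = 2.5 + (5y + 3)*1
  = 2.5 + 5y + 3
  = 5.5 + 5y
Step 2: Integrate over y in [1,4]:
  integral(5.5 + 5y, y=1..4)
  = 5.5*3 + 5*(4^2 - 1^2)/2
  = 16.5 + 37.5
  = 54


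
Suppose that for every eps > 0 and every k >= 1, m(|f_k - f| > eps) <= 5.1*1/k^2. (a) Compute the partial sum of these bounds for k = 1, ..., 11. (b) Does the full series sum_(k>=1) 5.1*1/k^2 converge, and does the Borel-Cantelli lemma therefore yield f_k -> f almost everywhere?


Step 1: List the terms 5.1*1/k^2 for k = 1 to 11:
  k=1: 5.1
  k=2: 1.275
  k=3: 0.566667
  k=4: 0.31875
  k=5: 0.204
  k=6: 0.141667
  k=7: 0.104082
  k=8: 0.079687
  k=9: 0.062963
  k=10: 0.051
  k=11: 0.042149
Step 2: Partial sum = 5.1 + 1.275 + 0.566667 + 0.31875 + 0.204 + 0.141667 + 0.104082 + 0.079687 + 0.062963 + 0.051 + 0.042149
     = 7.945964
Step 3: The full series sum_(k>=1) 5.1*1/k^2 converges (p-series with p = 2 > 1; a constant multiple of a convergent series converges).
Step 4: Fix eps > 0. Since sum_k m(|f_k - f| > eps) < infinity, the Borel-Cantelli lemma gives
        m(limsup_k {|f_k - f| > eps}) = 0, i.e. for a.e. x, |f_k(x) - f(x)| <= eps for all large k.
        Applying this with eps = 1/j for j = 1, 2, ... and intersecting the countably many full-measure sets,
        for a.e. x we get limsup_k |f_k(x) - f(x)| <= 1/j for every j, hence f_k -> f almost everywhere.
Conclusion: series converges; Borel-Cantelli yields f_k -> f a.e.


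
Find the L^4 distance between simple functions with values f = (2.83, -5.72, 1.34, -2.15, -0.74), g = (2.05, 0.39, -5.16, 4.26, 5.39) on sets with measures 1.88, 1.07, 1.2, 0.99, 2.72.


Step 1: Compute differences f_i - g_i:
  2.83 - 2.05 = 0.78
  -5.72 - 0.39 = -6.11
  1.34 - -5.16 = 6.5
  -2.15 - 4.26 = -6.41
  -0.74 - 5.39 = -6.13
Step 2: Compute |diff|^4 * measure for each set:
  |0.78|^4 * 1.88 = 0.370151 * 1.88 = 0.695883
  |-6.11|^4 * 1.07 = 1393.68569 * 1.07 = 1491.243689
  |6.5|^4 * 1.2 = 1785.0625 * 1.2 = 2142.075
  |-6.41|^4 * 0.99 = 1688.231962 * 0.99 = 1671.349642
  |-6.13|^4 * 2.72 = 1412.023414 * 2.72 = 3840.703685
Step 3: Sum = 9146.067899
Step 4: ||f-g||_4 = (9146.067899)^(1/4) = 9.779319


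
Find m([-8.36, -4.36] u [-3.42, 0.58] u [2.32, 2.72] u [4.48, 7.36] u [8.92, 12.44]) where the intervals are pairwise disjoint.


For pairwise disjoint intervals, m(union) = sum of lengths.
= (-4.36 - -8.36) + (0.58 - -3.42) + (2.72 - 2.32) + (7.36 - 4.48) + (12.44 - 8.92)
= 4 + 4 + 0.4 + 2.88 + 3.52
= 14.8


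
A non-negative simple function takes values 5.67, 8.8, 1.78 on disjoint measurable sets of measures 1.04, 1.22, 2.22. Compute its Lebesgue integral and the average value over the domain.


Step 1: Integral = sum(value_i * measure_i)
= 5.67*1.04 + 8.8*1.22 + 1.78*2.22
= 5.8968 + 10.736 + 3.9516
= 20.5844
Step 2: Total measure of domain = 1.04 + 1.22 + 2.22 = 4.48
Step 3: Average value = 20.5844 / 4.48 = 4.594732


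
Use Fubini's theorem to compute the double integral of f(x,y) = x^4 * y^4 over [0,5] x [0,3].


By Fubini's theorem, the double integral factors as a product of single integrals:
Step 1: integral_0^5 x^4 dx = [x^5/5] from 0 to 5
     = 5^5/5 = 625
Step 2: integral_0^3 y^4 dy = [y^5/5] from 0 to 3
     = 3^5/5 = 48.6
Step 3: Double integral = 625 * 48.6 = 30375


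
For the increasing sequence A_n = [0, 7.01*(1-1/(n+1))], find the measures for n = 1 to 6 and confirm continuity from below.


By continuity of measure from below: if A_n increases to A, then m(A_n) -> m(A).
Here A = [0, 7.01], so m(A) = 7.01
Step 1: a_1 = 7.01*(1 - 1/2) = 3.505, m(A_1) = 3.505
Step 2: a_2 = 7.01*(1 - 1/3) = 4.6733, m(A_2) = 4.6733
Step 3: a_3 = 7.01*(1 - 1/4) = 5.2575, m(A_3) = 5.2575
Step 4: a_4 = 7.01*(1 - 1/5) = 5.608, m(A_4) = 5.608
Step 5: a_5 = 7.01*(1 - 1/6) = 5.8417, m(A_5) = 5.8417
Step 6: a_6 = 7.01*(1 - 1/7) = 6.0086, m(A_6) = 6.0086
Limit: m(A_n) -> m([0,7.01]) = 7.01


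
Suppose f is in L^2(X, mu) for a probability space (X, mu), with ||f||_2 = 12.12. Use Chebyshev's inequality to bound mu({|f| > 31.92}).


Chebyshev/Markov inequality: mu(|f| > eps) <= (||f||_p / eps)^p
Step 1: ||f||_2 / eps = 12.12 / 31.92 = 0.379699
Step 2: Raise to power p = 2:
  (0.379699)^2 = 0.144172
Step 3: Therefore mu(|f| > 31.92) <= 0.144172


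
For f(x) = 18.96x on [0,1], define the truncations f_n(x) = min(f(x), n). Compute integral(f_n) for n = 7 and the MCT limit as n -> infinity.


f(x) = 18.96x on [0,1]; f_n(x) = min(18.96x, n). At n = 7:
Step 1: f(x) reaches 7 at x = 7/18.96 = 0.369198
Step 2: integral(f_7) = integral(18.96x, 0, 0.369198) + integral(7, 0.369198, 1)
       = 18.96*0.369198^2/2 + 7*(1 - 0.369198)
       = 1.292194 + 4.415612
       = 5.707806
Step 3: As n -> infinity, f_n increases to f, so by MCT integral(f_n) -> integral(f) = 18.96/2 = 9.48.
Convergence: integral(f_7) = 5.707806 -> 9.48 as n -> infinity


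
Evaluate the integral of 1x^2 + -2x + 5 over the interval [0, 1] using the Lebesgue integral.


The Lebesgue integral of a Riemann-integrable function agrees with the Riemann integral.
Antiderivative F(x) = (1/3)x^3 + (-2/2)x^2 + 5x
F(1) = (1/3)*1^3 + (-2/2)*1^2 + 5*1
     = (1/3)*1 + (-2/2)*1 + 5*1
     = 0.333333 + -1 + 5
     = 4.333333
F(0) = 0.0
Integral = F(1) - F(0) = 4.333333 - 0.0 = 4.333333


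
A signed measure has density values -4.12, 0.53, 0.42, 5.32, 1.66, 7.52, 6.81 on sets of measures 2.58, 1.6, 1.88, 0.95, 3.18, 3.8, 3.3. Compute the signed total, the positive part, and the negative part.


Step 1: Compute signed measure on each set:
  Set 1: -4.12 * 2.58 = -10.6296
  Set 2: 0.53 * 1.6 = 0.848
  Set 3: 0.42 * 1.88 = 0.7896
  Set 4: 5.32 * 0.95 = 5.054
  Set 5: 1.66 * 3.18 = 5.2788
  Set 6: 7.52 * 3.8 = 28.576
  Set 7: 6.81 * 3.3 = 22.473
Step 2: Total signed measure = (-10.6296) + (0.848) + (0.7896) + (5.054) + (5.2788) + (28.576) + (22.473)
     = 52.3898
Step 3: Positive part mu+(X) = sum of positive contributions = 63.0194
Step 4: Negative part mu-(X) = |sum of negative contributions| = 10.6296


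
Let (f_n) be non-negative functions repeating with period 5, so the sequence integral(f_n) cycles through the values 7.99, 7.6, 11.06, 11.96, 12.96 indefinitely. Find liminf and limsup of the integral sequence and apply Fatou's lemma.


The sequence (integral(f_n)) is periodic with period 5, repeating the values 7.99, 7.6, 11.06, 11.96, 12.96 indefinitely.
Step 1: For a periodic sequence, every tail (a_m, a_(m+1), ...) contains all 5 period values infinitely often.
Step 2: Hence inf of every tail = min of the period values = min(7.99, 7.6, 11.06, 11.96, 12.96) = 7.6.
        liminf_n integral(f_n) = sup over m of (inf of tail from m) = 7.6.
Step 3: Similarly sup of every tail = max of the period values = 12.96.
        limsup_n integral(f_n) = 12.96.
Step 4: Fatou's lemma: integral(liminf_n f_n) <= liminf_n integral(f_n) = 7.6.
        So the integral of the pointwise liminf is at most 7.6.


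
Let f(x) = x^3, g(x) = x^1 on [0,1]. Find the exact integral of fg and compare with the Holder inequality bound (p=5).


Step 1: Exact integral of f*g = integral(x^4, 0, 1) = 1/5
     = 0.2
Step 2: Holder bound with p=5, q=1.25:
  ||f||_p = (integral x^15 dx)^(1/5) = (1/16)^(1/5) = 0.574349
  ||g||_q = (integral x^1.25 dx)^(1/1.25) = (1/2.25)^(1/1.25) = 0.522702
Step 3: Holder bound = ||f||_p * ||g||_q = 0.574349 * 0.522702 = 0.300213
Verification: 0.2 <= 0.300213 (Holder holds)


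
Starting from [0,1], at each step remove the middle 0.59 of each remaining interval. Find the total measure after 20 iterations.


Step 1: At each step, fraction remaining = 1 - 0.59 = 0.41
Step 2: After 20 steps, measure = (0.41)^20
Result = 1.801678e-08


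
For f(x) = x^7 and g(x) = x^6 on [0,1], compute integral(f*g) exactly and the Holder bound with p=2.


Step 1: Exact integral of f*g = integral(x^13, 0, 1) = 1/14
     = 0.071429
Step 2: Holder bound with p=2, q=2:
  ||f||_p = (integral x^14 dx)^(1/2) = (1/15)^(1/2) = 0.258199
  ||g||_q = (integral x^12 dx)^(1/2) = (1/13)^(1/2) = 0.27735
Step 3: Holder bound = ||f||_p * ||g||_q = 0.258199 * 0.27735 = 0.071611
Verification: 0.071429 <= 0.071611 (Holder holds)


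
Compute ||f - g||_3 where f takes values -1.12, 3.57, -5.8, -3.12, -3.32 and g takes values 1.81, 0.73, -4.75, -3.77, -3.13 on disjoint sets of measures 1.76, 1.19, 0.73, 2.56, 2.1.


Step 1: Compute differences f_i - g_i:
  -1.12 - 1.81 = -2.93
  3.57 - 0.73 = 2.84
  -5.8 - -4.75 = -1.05
  -3.12 - -3.77 = 0.65
  -3.32 - -3.13 = -0.19
Step 2: Compute |diff|^3 * measure for each set:
  |-2.93|^3 * 1.76 = 25.153757 * 1.76 = 44.270612
  |2.84|^3 * 1.19 = 22.906304 * 1.19 = 27.258502
  |-1.05|^3 * 0.73 = 1.157625 * 0.73 = 0.845066
  |0.65|^3 * 2.56 = 0.274625 * 2.56 = 0.70304
  |-0.19|^3 * 2.1 = 0.006859 * 2.1 = 0.014404
Step 3: Sum = 73.091624
Step 4: ||f-g||_3 = (73.091624)^(1/3) = 4.181087


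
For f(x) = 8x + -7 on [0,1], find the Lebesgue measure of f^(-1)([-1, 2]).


f^(-1)([-1, 2]) = {x : -1 <= 8x + -7 <= 2}
Solving: (-1 - -7)/8 <= x <= (2 - -7)/8
= [0.75, 1.125]
Intersecting with [0,1]: [0.75, 1]
Measure = 1 - 0.75 = 0.25


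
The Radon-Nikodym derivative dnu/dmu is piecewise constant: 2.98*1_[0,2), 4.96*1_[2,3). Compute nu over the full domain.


Integrate each piece of the Radon-Nikodym derivative:
Step 1: integral_0^2 2.98 dx = 2.98*(2-0) = 2.98*2 = 5.96
Step 2: integral_2^3 4.96 dx = 4.96*(3-2) = 4.96*1 = 4.96
Total: 5.96 + 4.96 = 10.92


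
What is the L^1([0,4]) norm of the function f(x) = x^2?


Step 1: ||f||_1 = (integral_0^4 |x^2|^1 dx)^(1/1)
     = (integral_0^4 x^2 dx)^(1/1)
Step 2: integral_0^4 x^2 dx = [x^3/(3)] from 0 to 4 = 4^3/3
     = 64/3 = 21.333333
Step 3: ||f||_1 = (21.333333)^(1/1) = 21.333333


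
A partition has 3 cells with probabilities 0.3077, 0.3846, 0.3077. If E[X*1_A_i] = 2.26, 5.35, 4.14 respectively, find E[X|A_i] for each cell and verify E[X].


For each cell A_i: E[X|A_i] = E[X*1_A_i] / P(A_i)
Step 1: E[X|A_1] = 2.26 / 0.3077 = 7.344816
Step 2: E[X|A_2] = 5.35 / 0.3846 = 13.910556
Step 3: E[X|A_3] = 4.14 / 0.3077 = 13.454664
Verification: E[X] = sum E[X*1_A_i] = 2.26 + 5.35 + 4.14 = 11.75


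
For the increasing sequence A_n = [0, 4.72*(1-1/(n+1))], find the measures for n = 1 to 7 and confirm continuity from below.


By continuity of measure from below: if A_n increases to A, then m(A_n) -> m(A).
Here A = [0, 4.72], so m(A) = 4.72
Step 1: a_1 = 4.72*(1 - 1/2) = 2.36, m(A_1) = 2.36
Step 2: a_2 = 4.72*(1 - 1/3) = 3.1467, m(A_2) = 3.1467
Step 3: a_3 = 4.72*(1 - 1/4) = 3.54, m(A_3) = 3.54
Step 4: a_4 = 4.72*(1 - 1/5) = 3.776, m(A_4) = 3.776
Step 5: a_5 = 4.72*(1 - 1/6) = 3.9333, m(A_5) = 3.9333
Step 6: a_6 = 4.72*(1 - 1/7) = 4.0457, m(A_6) = 4.0457
Step 7: a_7 = 4.72*(1 - 1/8) = 4.13, m(A_7) = 4.13
Limit: m(A_n) -> m([0,4.72]) = 4.72


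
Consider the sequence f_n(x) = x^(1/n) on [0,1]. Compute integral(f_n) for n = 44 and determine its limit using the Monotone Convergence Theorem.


At n = 44: f_44(x) = x^(1/44).
Step 1: integral(x^(1/44), 0, 1) = [x^(1/44+1) / (1/44+1)] from 0 to 1
     = 1 / (1/44 + 1) = 1 / ((44+1)/44) = 44/(44+1)
     = 44/45 = 0.977778
Step 2: As n -> infinity, f_n(x) = x^(1/n) -> 1 for x in (0,1], and f_n is increasing in n.
By MCT, lim_n integral(f_n) = integral(lim_n f_n) = integral(1, 0, 1) = 1.
Step 3: Verify convergence: 44/45 = 0.977778 -> 1


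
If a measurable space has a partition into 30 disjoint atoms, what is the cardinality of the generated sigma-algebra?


Each element of the sigma-algebra is a union of some subset of the 30 atoms.
The number of such subsets is 2^30 = 1073741824.


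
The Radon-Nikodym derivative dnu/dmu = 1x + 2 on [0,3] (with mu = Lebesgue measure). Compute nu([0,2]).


nu(A) = integral_A (dnu/dmu) dmu = integral_0^2 (1x + 2) dx
Step 1: Antiderivative F(x) = (1/2)x^2 + 2x
Step 2: F(2) = (1/2)*2^2 + 2*2 = 2 + 4 = 6
Step 3: F(0) = (1/2)*0^2 + 2*0 = 0.0 + 0 = 0.0
Step 4: nu([0,2]) = F(2) - F(0) = 6 - 0.0 = 6


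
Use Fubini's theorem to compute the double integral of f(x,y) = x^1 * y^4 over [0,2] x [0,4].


By Fubini's theorem, the double integral factors as a product of single integrals:
Step 1: integral_0^2 x^1 dx = [x^2/2] from 0 to 2
     = 2^2/2 = 2
Step 2: integral_0^4 y^4 dy = [y^5/5] from 0 to 4
     = 4^5/5 = 204.8
Step 3: Double integral = 2 * 204.8 = 409.6


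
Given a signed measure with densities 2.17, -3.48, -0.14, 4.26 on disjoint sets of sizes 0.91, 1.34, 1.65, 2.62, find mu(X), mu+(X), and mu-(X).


Step 1: Compute signed measure on each set:
  Set 1: 2.17 * 0.91 = 1.9747
  Set 2: -3.48 * 1.34 = -4.6632
  Set 3: -0.14 * 1.65 = -0.231
  Set 4: 4.26 * 2.62 = 11.1612
Step 2: Total signed measure = (1.9747) + (-4.6632) + (-0.231) + (11.1612)
     = 8.2417
Step 3: Positive part mu+(X) = sum of positive contributions = 13.1359
Step 4: Negative part mu-(X) = |sum of negative contributions| = 4.8942


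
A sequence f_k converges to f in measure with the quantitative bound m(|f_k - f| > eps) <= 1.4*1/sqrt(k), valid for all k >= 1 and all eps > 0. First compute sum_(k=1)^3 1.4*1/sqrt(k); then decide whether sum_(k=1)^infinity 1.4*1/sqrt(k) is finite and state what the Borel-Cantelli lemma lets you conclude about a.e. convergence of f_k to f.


Step 1: List the terms 1.4*1/sqrt(k) for k = 1 to 3:
  k=1: 1.4
  k=2: 0.989949
  k=3: 0.80829
Step 2: Partial sum = 1.4 + 0.989949 + 0.80829
     = 3.19824
Step 3: The full series sum_(k>=1) 1.4*1/sqrt(k) diverges (p-series with p = 1/2 <= 1; a nonzero constant multiple of a divergent series diverges).
Step 4: The (first) Borel-Cantelli lemma requires a summable sequence of measures, so it does not apply here;
        from this bound alone no conclusion about a.e. convergence can be drawn (convergence in measure still
        gives an a.e.-convergent subsequence, but not a.e. convergence of the whole sequence).
Conclusion: series diverges; Borel-Cantelli is inconclusive about a.e. convergence of f_k.


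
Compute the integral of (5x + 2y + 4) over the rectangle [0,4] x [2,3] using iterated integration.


By Fubini, integrate in x first, then y.
Step 1: Fix y, integrate over x in [0,4]:
  integral(5x + 2y + 4, x=0..4)
  = 5*(4^2 - 0^2)/2 + (2y + 4)*(4 - 0)
  = 40 + (2y + 4)*4
  = 40 + 8y + 16
  = 56 + 8y
Step 2: Integrate over y in [2,3]:
  integral(56 + 8y, y=2..3)
  = 56*1 + 8*(3^2 - 2^2)/2
  = 56 + 20
  = 76


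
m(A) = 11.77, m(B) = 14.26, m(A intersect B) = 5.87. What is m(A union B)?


By inclusion-exclusion: m(A u B) = m(A) + m(B) - m(A n B)
= 11.77 + 14.26 - 5.87
= 20.16


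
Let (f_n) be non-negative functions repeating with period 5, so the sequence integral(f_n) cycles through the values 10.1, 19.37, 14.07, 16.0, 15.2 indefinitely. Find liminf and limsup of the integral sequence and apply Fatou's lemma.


The sequence (integral(f_n)) is periodic with period 5, repeating the values 10.1, 19.37, 14.07, 16.0, 15.2 indefinitely.
Step 1: For a periodic sequence, every tail (a_m, a_(m+1), ...) contains all 5 period values infinitely often.
Step 2: Hence inf of every tail = min of the period values = min(10.1, 19.37, 14.07, 16.0, 15.2) = 10.1.
        liminf_n integral(f_n) = sup over m of (inf of tail from m) = 10.1.
Step 3: Similarly sup of every tail = max of the period values = 19.37.
        limsup_n integral(f_n) = 19.37.
Step 4: Fatou's lemma: integral(liminf_n f_n) <= liminf_n integral(f_n) = 10.1.
        So the integral of the pointwise liminf is at most 10.1.


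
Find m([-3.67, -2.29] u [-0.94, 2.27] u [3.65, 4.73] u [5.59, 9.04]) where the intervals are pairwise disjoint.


For pairwise disjoint intervals, m(union) = sum of lengths.
= (-2.29 - -3.67) + (2.27 - -0.94) + (4.73 - 3.65) + (9.04 - 5.59)
= 1.38 + 3.21 + 1.08 + 3.45
= 9.12


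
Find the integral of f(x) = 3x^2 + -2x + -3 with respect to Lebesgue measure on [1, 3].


The Lebesgue integral of a Riemann-integrable function agrees with the Riemann integral.
Antiderivative F(x) = (3/3)x^3 + (-2/2)x^2 + -3x
F(3) = (3/3)*3^3 + (-2/2)*3^2 + -3*3
     = (3/3)*27 + (-2/2)*9 + -3*3
     = 27 + -9 + -9
     = 9
F(1) = -3
Integral = F(3) - F(1) = 9 - -3 = 12


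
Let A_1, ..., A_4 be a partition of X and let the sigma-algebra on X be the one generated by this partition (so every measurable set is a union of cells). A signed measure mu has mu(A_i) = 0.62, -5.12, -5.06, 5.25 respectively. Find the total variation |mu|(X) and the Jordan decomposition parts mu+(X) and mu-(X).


Step 1: Every measurable set is a union of atoms (the cells / points), so a Hahn decomposition is
  obtained by grouping atoms by sign: P = union of atoms with mu > 0, N = union of the remaining atoms.
  Atoms in P (indices): 1, 4;  atoms in N (indices): 2, 3
  Positive values: 0.62, 5.25
  Negative values: -5.12, -5.06
Step 2: mu+(X) = mu(P) = sum of positive atom values = 5.87
Step 3: mu-(X) = -mu(N) = sum of |negative atom values| = 10.18
Step 4: |mu|(X) = mu+(X) + mu-(X) = 5.87 + 10.18 = 16.05


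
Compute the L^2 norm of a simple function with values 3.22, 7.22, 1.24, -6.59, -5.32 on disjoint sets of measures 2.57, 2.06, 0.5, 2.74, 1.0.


Step 1: Compute |f_i|^2 for each value:
  |3.22|^2 = 10.3684
  |7.22|^2 = 52.1284
  |1.24|^2 = 1.5376
  |-6.59|^2 = 43.4281
  |-5.32|^2 = 28.3024
Step 2: Multiply by measures and sum:
  10.3684 * 2.57 = 26.646788
  52.1284 * 2.06 = 107.384504
  1.5376 * 0.5 = 0.7688
  43.4281 * 2.74 = 118.992994
  28.3024 * 1.0 = 28.3024
Sum = 26.646788 + 107.384504 + 0.7688 + 118.992994 + 28.3024 = 282.095486
Step 3: Take the p-th root:
||f||_2 = (282.095486)^(1/2) = 16.795698


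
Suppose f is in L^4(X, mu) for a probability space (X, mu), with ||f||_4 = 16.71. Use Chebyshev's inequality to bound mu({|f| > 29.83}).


Chebyshev/Markov inequality: mu(|f| > eps) <= (||f||_p / eps)^p
Step 1: ||f||_4 / eps = 16.71 / 29.83 = 0.560174
Step 2: Raise to power p = 4:
  (0.560174)^4 = 0.098467
Step 3: Therefore mu(|f| > 29.83) <= 0.098467


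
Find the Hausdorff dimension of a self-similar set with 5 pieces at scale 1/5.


For a self-similar set with N copies scaled by 1/r:
dim_H = log(N)/log(r) = log(5)/log(5)
= 1.609438/1.609438
= 1


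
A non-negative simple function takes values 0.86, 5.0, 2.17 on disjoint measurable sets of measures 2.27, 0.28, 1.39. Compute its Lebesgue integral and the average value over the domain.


Step 1: Integral = sum(value_i * measure_i)
= 0.86*2.27 + 5.0*0.28 + 2.17*1.39
= 1.9522 + 1.4 + 3.0163
= 6.3685
Step 2: Total measure of domain = 2.27 + 0.28 + 1.39 = 3.94
Step 3: Average value = 6.3685 / 3.94 = 1.616371


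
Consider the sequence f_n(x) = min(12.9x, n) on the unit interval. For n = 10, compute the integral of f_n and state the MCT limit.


f(x) = 12.9x on [0,1]; f_n(x) = min(12.9x, n). At n = 10:
Step 1: f(x) reaches 10 at x = 10/12.9 = 0.775194
Step 2: integral(f_10) = integral(12.9x, 0, 0.775194) + integral(10, 0.775194, 1)
       = 12.9*0.775194^2/2 + 10*(1 - 0.775194)
       = 3.875969 + 2.248062
       = 6.124031
Step 3: As n -> infinity, f_n increases to f, so by MCT integral(f_n) -> integral(f) = 12.9/2 = 6.45.
Convergence: integral(f_10) = 6.124031 -> 6.45 as n -> infinity


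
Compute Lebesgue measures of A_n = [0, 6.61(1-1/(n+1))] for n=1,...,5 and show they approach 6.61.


By continuity of measure from below: if A_n increases to A, then m(A_n) -> m(A).
Here A = [0, 6.61], so m(A) = 6.61
Step 1: a_1 = 6.61*(1 - 1/2) = 3.305, m(A_1) = 3.305
Step 2: a_2 = 6.61*(1 - 1/3) = 4.4067, m(A_2) = 4.4067
Step 3: a_3 = 6.61*(1 - 1/4) = 4.9575, m(A_3) = 4.9575
Step 4: a_4 = 6.61*(1 - 1/5) = 5.288, m(A_4) = 5.288
Step 5: a_5 = 6.61*(1 - 1/6) = 5.5083, m(A_5) = 5.5083
Limit: m(A_n) -> m([0,6.61]) = 6.61


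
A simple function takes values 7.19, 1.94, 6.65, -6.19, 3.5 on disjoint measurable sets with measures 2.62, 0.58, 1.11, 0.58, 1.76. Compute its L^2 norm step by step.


Step 1: Compute |f_i|^2 for each value:
  |7.19|^2 = 51.6961
  |1.94|^2 = 3.7636
  |6.65|^2 = 44.2225
  |-6.19|^2 = 38.3161
  |3.5|^2 = 12.25
Step 2: Multiply by measures and sum:
  51.6961 * 2.62 = 135.443782
  3.7636 * 0.58 = 2.182888
  44.2225 * 1.11 = 49.086975
  38.3161 * 0.58 = 22.223338
  12.25 * 1.76 = 21.56
Sum = 135.443782 + 2.182888 + 49.086975 + 22.223338 + 21.56 = 230.496983
Step 3: Take the p-th root:
||f||_2 = (230.496983)^(1/2) = 15.182127


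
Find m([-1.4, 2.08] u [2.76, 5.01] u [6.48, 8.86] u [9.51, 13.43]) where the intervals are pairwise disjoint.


For pairwise disjoint intervals, m(union) = sum of lengths.
= (2.08 - -1.4) + (5.01 - 2.76) + (8.86 - 6.48) + (13.43 - 9.51)
= 3.48 + 2.25 + 2.38 + 3.92
= 12.03


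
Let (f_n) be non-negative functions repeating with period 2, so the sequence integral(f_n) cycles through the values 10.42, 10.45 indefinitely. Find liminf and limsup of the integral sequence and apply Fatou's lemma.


The sequence (integral(f_n)) is periodic with period 2, repeating the values 10.42, 10.45 indefinitely.
Step 1: For a periodic sequence, every tail (a_m, a_(m+1), ...) contains all 2 period values infinitely often.
Step 2: Hence inf of every tail = min of the period values = min(10.42, 10.45) = 10.42.
        liminf_n integral(f_n) = sup over m of (inf of tail from m) = 10.42.
Step 3: Similarly sup of every tail = max of the period values = 10.45.
        limsup_n integral(f_n) = 10.45.
Step 4: Fatou's lemma: integral(liminf_n f_n) <= liminf_n integral(f_n) = 10.42.
        So the integral of the pointwise liminf is at most 10.42.


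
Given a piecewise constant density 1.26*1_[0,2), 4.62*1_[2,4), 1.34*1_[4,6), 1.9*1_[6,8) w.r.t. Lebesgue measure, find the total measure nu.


Integrate each piece of the Radon-Nikodym derivative:
Step 1: integral_0^2 1.26 dx = 1.26*(2-0) = 1.26*2 = 2.52
Step 2: integral_2^4 4.62 dx = 4.62*(4-2) = 4.62*2 = 9.24
Step 3: integral_4^6 1.34 dx = 1.34*(6-4) = 1.34*2 = 2.68
Step 4: integral_6^8 1.9 dx = 1.9*(8-6) = 1.9*2 = 3.8
Total: 2.52 + 9.24 + 2.68 + 3.8 = 18.24


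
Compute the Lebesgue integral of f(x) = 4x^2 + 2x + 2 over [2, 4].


The Lebesgue integral of a Riemann-integrable function agrees with the Riemann integral.
Antiderivative F(x) = (4/3)x^3 + (2/2)x^2 + 2x
F(4) = (4/3)*4^3 + (2/2)*4^2 + 2*4
     = (4/3)*64 + (2/2)*16 + 2*4
     = 85.333333 + 16 + 8
     = 109.333333
F(2) = 18.666667
Integral = F(4) - F(2) = 109.333333 - 18.666667 = 90.666667


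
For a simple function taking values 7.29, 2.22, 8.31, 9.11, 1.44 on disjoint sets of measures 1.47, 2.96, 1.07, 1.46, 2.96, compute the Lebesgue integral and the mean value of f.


Step 1: Integral = sum(value_i * measure_i)
= 7.29*1.47 + 2.22*2.96 + 8.31*1.07 + 9.11*1.46 + 1.44*2.96
= 10.7163 + 6.5712 + 8.8917 + 13.3006 + 4.2624
= 43.7422
Step 2: Total measure of domain = 1.47 + 2.96 + 1.07 + 1.46 + 2.96 = 9.92
Step 3: Average value = 43.7422 / 9.92 = 4.409496


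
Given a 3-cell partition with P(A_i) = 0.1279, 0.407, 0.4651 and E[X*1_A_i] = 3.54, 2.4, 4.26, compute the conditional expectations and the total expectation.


For each cell A_i: E[X|A_i] = E[X*1_A_i] / P(A_i)
Step 1: E[X|A_1] = 3.54 / 0.1279 = 27.677873
Step 2: E[X|A_2] = 2.4 / 0.407 = 5.896806
Step 3: E[X|A_3] = 4.26 / 0.4651 = 9.159321
Verification: E[X] = sum E[X*1_A_i] = 3.54 + 2.4 + 4.26 = 10.2


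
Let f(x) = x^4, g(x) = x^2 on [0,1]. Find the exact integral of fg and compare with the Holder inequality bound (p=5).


Step 1: Exact integral of f*g = integral(x^6, 0, 1) = 1/7
     = 0.142857
Step 2: Holder bound with p=5, q=1.25:
  ||f||_p = (integral x^20 dx)^(1/5) = (1/21)^(1/5) = 0.543946
  ||g||_q = (integral x^2.5 dx)^(1/1.25) = (1/3.5)^(1/1.25) = 0.367067
Step 3: Holder bound = ||f||_p * ||g||_q = 0.543946 * 0.367067 = 0.199665
Verification: 0.142857 <= 0.199665 (Holder holds)


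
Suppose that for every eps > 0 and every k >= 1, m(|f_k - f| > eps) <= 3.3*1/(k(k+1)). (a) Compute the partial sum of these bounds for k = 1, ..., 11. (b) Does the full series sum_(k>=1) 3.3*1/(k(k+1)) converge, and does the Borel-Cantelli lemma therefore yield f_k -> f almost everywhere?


Step 1: List the terms 3.3*1/(k(k+1)) for k = 1 to 11:
  k=1: 1.65
  k=2: 0.55
  k=3: 0.275
  k=4: 0.165
  k=5: 0.11
  k=6: 0.078571
  k=7: 0.058929
  k=8: 0.045833
  k=9: 0.036667
  k=10: 0.03
  k=11: 0.025
Step 2: Partial sum = 1.65 + 0.55 + 0.275 + 0.165 + 0.11 + 0.078571 + 0.058929 + 0.045833 + 0.036667 + 0.03 + 0.025
     = 3.025
Step 3: The full series sum_(k>=1) 3.3*1/(k(k+1)) converges (telescoping series sum 1/(k(k+1)) = 1; a constant multiple of a convergent series converges).
Step 4: Fix eps > 0. Since sum_k m(|f_k - f| > eps) < infinity, the Borel-Cantelli lemma gives
        m(limsup_k {|f_k - f| > eps}) = 0, i.e. for a.e. x, |f_k(x) - f(x)| <= eps for all large k.
        Applying this with eps = 1/j for j = 1, 2, ... and intersecting the countably many full-measure sets,
        for a.e. x we get limsup_k |f_k(x) - f(x)| <= 1/j for every j, hence f_k -> f almost everywhere.
Conclusion: series converges; Borel-Cantelli yields f_k -> f a.e.


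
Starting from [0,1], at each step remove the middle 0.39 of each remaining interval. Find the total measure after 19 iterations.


Step 1: At each step, fraction remaining = 1 - 0.39 = 0.61
Step 2: After 19 steps, measure = (0.61)^19
Result = 8.341936e-05


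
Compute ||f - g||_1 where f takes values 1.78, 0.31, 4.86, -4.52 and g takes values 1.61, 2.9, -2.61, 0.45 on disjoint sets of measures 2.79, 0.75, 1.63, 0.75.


Step 1: Compute differences f_i - g_i:
  1.78 - 1.61 = 0.17
  0.31 - 2.9 = -2.59
  4.86 - -2.61 = 7.47
  -4.52 - 0.45 = -4.97
Step 2: Compute |diff|^1 * measure for each set:
  |0.17|^1 * 2.79 = 0.17 * 2.79 = 0.4743
  |-2.59|^1 * 0.75 = 2.59 * 0.75 = 1.9425
  |7.47|^1 * 1.63 = 7.47 * 1.63 = 12.1761
  |-4.97|^1 * 0.75 = 4.97 * 0.75 = 3.7275
Step 3: Sum = 18.3204
Step 4: ||f-g||_1 = (18.3204)^(1/1) = 18.3204


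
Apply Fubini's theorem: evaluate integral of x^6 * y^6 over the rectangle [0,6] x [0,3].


By Fubini's theorem, the double integral factors as a product of single integrals:
Step 1: integral_0^6 x^6 dx = [x^7/7] from 0 to 6
     = 6^7/7 = 39990.857143
Step 2: integral_0^3 y^6 dy = [y^7/7] from 0 to 3
     = 3^7/7 = 312.428571
Step 3: Double integral = 39990.857143 * 312.428571 = 1.249429e+07


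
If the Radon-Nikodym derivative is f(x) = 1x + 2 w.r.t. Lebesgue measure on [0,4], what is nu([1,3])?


nu(A) = integral_A (dnu/dmu) dmu = integral_1^3 (1x + 2) dx
Step 1: Antiderivative F(x) = (1/2)x^2 + 2x
Step 2: F(3) = (1/2)*3^2 + 2*3 = 4.5 + 6 = 10.5
Step 3: F(1) = (1/2)*1^2 + 2*1 = 0.5 + 2 = 2.5
Step 4: nu([1,3]) = F(3) - F(1) = 10.5 - 2.5 = 8


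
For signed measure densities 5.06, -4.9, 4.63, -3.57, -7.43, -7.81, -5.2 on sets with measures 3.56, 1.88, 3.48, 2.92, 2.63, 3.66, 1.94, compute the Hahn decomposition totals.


Step 1: Compute signed measure on each set:
  Set 1: 5.06 * 3.56 = 18.0136
  Set 2: -4.9 * 1.88 = -9.212
  Set 3: 4.63 * 3.48 = 16.1124
  Set 4: -3.57 * 2.92 = -10.4244
  Set 5: -7.43 * 2.63 = -19.5409
  Set 6: -7.81 * 3.66 = -28.5846
  Set 7: -5.2 * 1.94 = -10.088
Step 2: Total signed measure = (18.0136) + (-9.212) + (16.1124) + (-10.4244) + (-19.5409) + (-28.5846) + (-10.088)
     = -43.7239
Step 3: Positive part mu+(X) = sum of positive contributions = 34.126
Step 4: Negative part mu-(X) = |sum of negative contributions| = 77.8499


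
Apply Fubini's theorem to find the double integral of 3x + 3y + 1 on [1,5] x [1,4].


By Fubini, integrate in x first, then y.
Step 1: Fix y, integrate over x in [1,5]:
  integral(3x + 3y + 1, x=1..5)
  = 3*(5^2 - 1^2)/2 + (3y + 1)*(5 - 1)
  = 36 + (3y + 1)*4
  = 36 + 12y + 4
  = 40 + 12y
Step 2: Integrate over y in [1,4]:
  integral(40 + 12y, y=1..4)
  = 40*3 + 12*(4^2 - 1^2)/2
  = 120 + 90
  = 210


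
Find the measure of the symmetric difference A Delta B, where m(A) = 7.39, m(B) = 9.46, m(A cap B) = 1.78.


m(A Delta B) = m(A) + m(B) - 2*m(A n B)
= 7.39 + 9.46 - 2*1.78
= 7.39 + 9.46 - 3.56
= 13.29


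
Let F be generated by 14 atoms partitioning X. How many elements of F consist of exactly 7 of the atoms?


Each element of F is a union of some subset of the 14 atoms.
Elements that are unions of exactly 7 atoms correspond to 7-element subsets of the 14 atoms.
Count = C(14, 7) = 14! / (7! * 7!) = 3432.


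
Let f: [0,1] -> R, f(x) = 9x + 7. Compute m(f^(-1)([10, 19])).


f^(-1)([10, 19]) = {x : 10 <= 9x + 7 <= 19}
Solving: (10 - 7)/9 <= x <= (19 - 7)/9
= [0.333333, 1.333333]
Intersecting with [0,1]: [0.333333, 1]
Measure = 1 - 0.333333 = 0.666667


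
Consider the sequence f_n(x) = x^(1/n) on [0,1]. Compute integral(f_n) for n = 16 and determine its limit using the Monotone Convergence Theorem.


At n = 16: f_16(x) = x^(1/16).
Step 1: integral(x^(1/16), 0, 1) = [x^(1/16+1) / (1/16+1)] from 0 to 1
     = 1 / (1/16 + 1) = 1 / ((16+1)/16) = 16/(16+1)
     = 16/17 = 0.941176
Step 2: As n -> infinity, f_n(x) = x^(1/n) -> 1 for x in (0,1], and f_n is increasing in n.
By MCT, lim_n integral(f_n) = integral(lim_n f_n) = integral(1, 0, 1) = 1.
Step 3: Verify convergence: 16/17 = 0.941176 -> 1


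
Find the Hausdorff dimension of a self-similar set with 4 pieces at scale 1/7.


For a self-similar set with N copies scaled by 1/r:
dim_H = log(N)/log(r) = log(4)/log(7)
= 1.386294/1.94591
= 0.712414


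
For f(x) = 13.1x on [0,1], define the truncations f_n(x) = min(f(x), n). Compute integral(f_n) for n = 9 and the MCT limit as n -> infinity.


f(x) = 13.1x on [0,1]; f_n(x) = min(13.1x, n). At n = 9:
Step 1: f(x) reaches 9 at x = 9/13.1 = 0.687023
Step 2: integral(f_9) = integral(13.1x, 0, 0.687023) + integral(9, 0.687023, 1)
       = 13.1*0.687023^2/2 + 9*(1 - 0.687023)
       = 3.091603 + 2.816794
       = 5.908397
Step 3: As n -> infinity, f_n increases to f, so by MCT integral(f_n) -> integral(f) = 13.1/2 = 6.55.
Convergence: integral(f_9) = 5.908397 -> 6.55 as n -> infinity


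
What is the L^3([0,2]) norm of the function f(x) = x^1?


Step 1: ||f||_3 = (integral_0^2 |x^1|^3 dx)^(1/3)
     = (integral_0^2 x^3 dx)^(1/3)
Step 2: integral_0^2 x^3 dx = [x^4/(4)] from 0 to 2 = 2^4/4
     = 16/4 = 4
Step 3: ||f||_3 = (4)^(1/3) = 1.587401


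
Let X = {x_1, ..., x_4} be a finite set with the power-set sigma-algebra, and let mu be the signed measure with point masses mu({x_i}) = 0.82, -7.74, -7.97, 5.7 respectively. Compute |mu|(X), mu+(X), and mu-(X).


Step 1: Every measurable set is a union of atoms (the cells / points), so a Hahn decomposition is
  obtained by grouping atoms by sign: P = union of atoms with mu > 0, N = union of the remaining atoms.
  Atoms in P (indices): 1, 4;  atoms in N (indices): 2, 3
  Positive values: 0.82, 5.7
  Negative values: -7.74, -7.97
Step 2: mu+(X) = mu(P) = sum of positive atom values = 6.52
Step 3: mu-(X) = -mu(N) = sum of |negative atom values| = 15.71
Step 4: |mu|(X) = mu+(X) + mu-(X) = 6.52 + 15.71 = 22.23


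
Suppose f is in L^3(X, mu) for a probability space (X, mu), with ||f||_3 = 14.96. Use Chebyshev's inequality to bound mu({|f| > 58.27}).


Chebyshev/Markov inequality: mu(|f| > eps) <= (||f||_p / eps)^p
Step 1: ||f||_3 / eps = 14.96 / 58.27 = 0.256736
Step 2: Raise to power p = 3:
  (0.256736)^3 = 0.016922
Step 3: Therefore mu(|f| > 58.27) <= 0.016922


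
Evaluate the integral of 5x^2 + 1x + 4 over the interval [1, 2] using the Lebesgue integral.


The Lebesgue integral of a Riemann-integrable function agrees with the Riemann integral.
Antiderivative F(x) = (5/3)x^3 + (1/2)x^2 + 4x
F(2) = (5/3)*2^3 + (1/2)*2^2 + 4*2
     = (5/3)*8 + (1/2)*4 + 4*2
     = 13.333333 + 2 + 8
     = 23.333333
F(1) = 6.166667
Integral = F(2) - F(1) = 23.333333 - 6.166667 = 17.166667


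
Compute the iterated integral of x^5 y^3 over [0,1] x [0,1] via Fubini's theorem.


By Fubini's theorem, the double integral factors as a product of single integrals:
Step 1: integral_0^1 x^5 dx = [x^6/6] from 0 to 1
     = 1^6/6 = 0.166667
Step 2: integral_0^1 y^3 dy = [y^4/4] from 0 to 1
     = 1^4/4 = 0.25
Step 3: Double integral = 0.166667 * 0.25 = 0.041667


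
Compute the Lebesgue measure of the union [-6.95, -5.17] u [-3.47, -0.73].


For pairwise disjoint intervals, m(union) = sum of lengths.
= (-5.17 - -6.95) + (-0.73 - -3.47)
= 1.78 + 2.74
= 4.52


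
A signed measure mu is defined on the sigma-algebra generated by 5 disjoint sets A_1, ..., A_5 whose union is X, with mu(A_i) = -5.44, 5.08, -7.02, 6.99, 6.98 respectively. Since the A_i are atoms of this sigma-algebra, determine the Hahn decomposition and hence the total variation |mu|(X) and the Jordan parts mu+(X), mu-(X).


Step 1: Every measurable set is a union of atoms (the cells / points), so a Hahn decomposition is
  obtained by grouping atoms by sign: P = union of atoms with mu > 0, N = union of the remaining atoms.
  Atoms in P (indices): 2, 4, 5;  atoms in N (indices): 1, 3
  Positive values: 5.08, 6.99, 6.98
  Negative values: -5.44, -7.02
Step 2: mu+(X) = mu(P) = sum of positive atom values = 19.05
Step 3: mu-(X) = -mu(N) = sum of |negative atom values| = 12.46
Step 4: |mu|(X) = mu+(X) + mu-(X) = 19.05 + 12.46 = 31.51


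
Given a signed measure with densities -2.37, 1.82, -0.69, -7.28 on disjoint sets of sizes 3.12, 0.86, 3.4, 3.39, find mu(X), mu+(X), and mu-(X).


Step 1: Compute signed measure on each set:
  Set 1: -2.37 * 3.12 = -7.3944
  Set 2: 1.82 * 0.86 = 1.5652
  Set 3: -0.69 * 3.4 = -2.346
  Set 4: -7.28 * 3.39 = -24.6792
Step 2: Total signed measure = (-7.3944) + (1.5652) + (-2.346) + (-24.6792)
     = -32.8544
Step 3: Positive part mu+(X) = sum of positive contributions = 1.5652
Step 4: Negative part mu-(X) = |sum of negative contributions| = 34.4196


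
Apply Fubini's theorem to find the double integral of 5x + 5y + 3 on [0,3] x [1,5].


By Fubini, integrate in x first, then y.
Step 1: Fix y, integrate over x in [0,3]:
  integral(5x + 5y + 3, x=0..3)
  = 5*(3^2 - 0^2)/2 + (5y + 3)*(3 - 0)
  = 22.5 + (5y + 3)*3
  = 22.5 + 15y + 9
  = 31.5 + 15y
Step 2: Integrate over y in [1,5]:
  integral(31.5 + 15y, y=1..5)
  = 31.5*4 + 15*(5^2 - 1^2)/2
  = 126 + 180
  = 306


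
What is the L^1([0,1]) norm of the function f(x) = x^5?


Step 1: ||f||_1 = (integral_0^1 |x^5|^1 dx)^(1/1)
     = (integral_0^1 x^5 dx)^(1/1)
Step 2: integral_0^1 x^5 dx = [x^6/(6)] from 0 to 1 = 1^6/6
     = 1/6 = 0.166667
Step 3: ||f||_1 = (0.166667)^(1/1) = 0.166667


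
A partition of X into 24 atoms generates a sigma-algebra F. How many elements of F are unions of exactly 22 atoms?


Each element of F is a union of some subset of the 24 atoms.
Elements that are unions of exactly 22 atoms correspond to 22-element subsets of the 24 atoms.
Count = C(24, 22) = 24! / (22! * 2!) = 276.


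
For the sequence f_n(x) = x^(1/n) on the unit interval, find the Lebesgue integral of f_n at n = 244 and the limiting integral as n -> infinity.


At n = 244: f_244(x) = x^(1/244).
Step 1: integral(x^(1/244), 0, 1) = [x^(1/244+1) / (1/244+1)] from 0 to 1
     = 1 / (1/244 + 1) = 1 / ((244+1)/244) = 244/(244+1)
     = 244/245 = 0.995918
Step 2: As n -> infinity, f_n(x) = x^(1/n) -> 1 for x in (0,1], and f_n is increasing in n.
By MCT, lim_n integral(f_n) = integral(lim_n f_n) = integral(1, 0, 1) = 1.
Step 3: Verify convergence: 244/245 = 0.995918 -> 1


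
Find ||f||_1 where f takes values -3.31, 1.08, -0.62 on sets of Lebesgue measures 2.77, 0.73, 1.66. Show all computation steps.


Step 1: Compute |f_i|^1 for each value:
  |-3.31|^1 = 3.31
  |1.08|^1 = 1.08
  |-0.62|^1 = 0.62
Step 2: Multiply by measures and sum:
  3.31 * 2.77 = 9.1687
  1.08 * 0.73 = 0.7884
  0.62 * 1.66 = 1.0292
Sum = 9.1687 + 0.7884 + 1.0292 = 10.9863
Step 3: Take the p-th root:
||f||_1 = (10.9863)^(1/1) = 10.9863


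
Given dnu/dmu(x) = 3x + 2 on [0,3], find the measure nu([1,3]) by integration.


nu(A) = integral_A (dnu/dmu) dmu = integral_1^3 (3x + 2) dx
Step 1: Antiderivative F(x) = (3/2)x^2 + 2x
Step 2: F(3) = (3/2)*3^2 + 2*3 = 13.5 + 6 = 19.5
Step 3: F(1) = (3/2)*1^2 + 2*1 = 1.5 + 2 = 3.5
Step 4: nu([1,3]) = F(3) - F(1) = 19.5 - 3.5 = 16
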